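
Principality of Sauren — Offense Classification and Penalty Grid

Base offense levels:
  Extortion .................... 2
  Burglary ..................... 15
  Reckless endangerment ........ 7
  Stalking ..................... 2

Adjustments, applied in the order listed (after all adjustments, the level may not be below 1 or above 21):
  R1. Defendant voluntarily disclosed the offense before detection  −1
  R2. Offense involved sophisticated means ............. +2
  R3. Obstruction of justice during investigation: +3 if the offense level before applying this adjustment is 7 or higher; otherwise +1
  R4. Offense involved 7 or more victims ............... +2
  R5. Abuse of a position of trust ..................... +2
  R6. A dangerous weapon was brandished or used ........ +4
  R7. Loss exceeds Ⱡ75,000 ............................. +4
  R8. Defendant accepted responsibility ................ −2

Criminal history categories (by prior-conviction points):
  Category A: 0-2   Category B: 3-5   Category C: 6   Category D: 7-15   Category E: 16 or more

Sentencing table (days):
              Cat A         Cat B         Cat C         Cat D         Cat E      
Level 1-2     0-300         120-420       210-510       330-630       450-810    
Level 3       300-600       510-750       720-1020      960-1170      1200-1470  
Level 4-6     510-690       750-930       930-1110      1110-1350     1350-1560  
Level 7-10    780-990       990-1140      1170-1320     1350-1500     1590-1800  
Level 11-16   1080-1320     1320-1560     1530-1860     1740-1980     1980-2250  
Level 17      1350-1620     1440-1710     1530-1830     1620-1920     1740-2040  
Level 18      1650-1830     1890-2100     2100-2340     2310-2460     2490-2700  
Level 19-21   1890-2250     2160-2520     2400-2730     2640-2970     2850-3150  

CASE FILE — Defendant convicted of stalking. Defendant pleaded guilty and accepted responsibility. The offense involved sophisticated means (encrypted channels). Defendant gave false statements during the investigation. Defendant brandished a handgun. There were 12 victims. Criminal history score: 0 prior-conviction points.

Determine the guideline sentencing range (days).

780-990 days

Base offense level for stalking: 2.
R1 does not apply.
R2 applies: 2 + 2 = 4.
R3 applies (level before this adjustment is 4 < 7, so +1): 4 + 1 = 5.
R4 applies: 5 + 2 = 7.
R6 applies: 7 + 4 = 11.
R7 does not apply.
R8 applies: 11 − 2 = 9.
Final offense level: 9.
Criminal history: 0 prior points → Category A (0-2).
Level 9 falls in the 7-10 band.
Grid: Level 7-10 × Category A = 780-990 days.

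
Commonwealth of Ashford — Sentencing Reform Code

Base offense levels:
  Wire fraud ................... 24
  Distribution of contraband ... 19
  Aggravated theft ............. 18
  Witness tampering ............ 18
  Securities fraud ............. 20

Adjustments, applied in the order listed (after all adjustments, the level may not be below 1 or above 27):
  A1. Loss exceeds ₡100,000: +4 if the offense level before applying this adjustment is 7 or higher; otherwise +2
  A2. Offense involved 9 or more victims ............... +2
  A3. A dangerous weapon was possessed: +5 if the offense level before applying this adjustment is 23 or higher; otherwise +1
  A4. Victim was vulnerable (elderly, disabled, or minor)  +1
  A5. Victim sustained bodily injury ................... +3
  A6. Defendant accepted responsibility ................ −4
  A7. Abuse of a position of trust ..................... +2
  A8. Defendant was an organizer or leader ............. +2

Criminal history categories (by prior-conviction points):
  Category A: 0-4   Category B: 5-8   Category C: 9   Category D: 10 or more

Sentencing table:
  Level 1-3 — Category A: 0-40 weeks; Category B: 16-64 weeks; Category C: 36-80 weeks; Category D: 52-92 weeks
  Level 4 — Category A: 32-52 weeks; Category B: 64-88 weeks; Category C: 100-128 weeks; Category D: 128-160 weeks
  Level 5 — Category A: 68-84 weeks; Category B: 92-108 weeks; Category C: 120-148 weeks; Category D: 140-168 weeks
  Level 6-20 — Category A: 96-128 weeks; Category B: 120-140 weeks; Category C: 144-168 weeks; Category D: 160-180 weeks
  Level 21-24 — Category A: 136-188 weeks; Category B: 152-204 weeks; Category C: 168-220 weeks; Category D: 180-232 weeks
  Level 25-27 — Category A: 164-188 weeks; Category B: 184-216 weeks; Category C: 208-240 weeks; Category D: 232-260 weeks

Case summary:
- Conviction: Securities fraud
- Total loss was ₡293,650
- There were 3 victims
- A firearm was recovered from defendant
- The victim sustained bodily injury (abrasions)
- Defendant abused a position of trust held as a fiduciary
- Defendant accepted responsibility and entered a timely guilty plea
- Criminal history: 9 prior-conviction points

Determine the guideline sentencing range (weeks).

Base offense level for securities fraud: 20.
A1 applies (level before this adjustment is 20 ≥ 7, so +4): 20 + 4 = 24.
A2 does not apply.
A3 applies (level before this adjustment is 24 ≥ 23, so +5): 24 + 5 = 29.
A5 applies: 29 + 3 = 32.
A6 applies: 32 − 4 = 28.
A7 applies: 28 + 2 = 30.
Level 30 exceeds the maximum of 27; capped at 27.
Final offense level: 27.
Criminal history: 9 prior points → Category C (9).
Level 27 falls in the 25-27 band.
Grid: Level 25-27 × Category C = 208-240 weeks.

208-240 weeks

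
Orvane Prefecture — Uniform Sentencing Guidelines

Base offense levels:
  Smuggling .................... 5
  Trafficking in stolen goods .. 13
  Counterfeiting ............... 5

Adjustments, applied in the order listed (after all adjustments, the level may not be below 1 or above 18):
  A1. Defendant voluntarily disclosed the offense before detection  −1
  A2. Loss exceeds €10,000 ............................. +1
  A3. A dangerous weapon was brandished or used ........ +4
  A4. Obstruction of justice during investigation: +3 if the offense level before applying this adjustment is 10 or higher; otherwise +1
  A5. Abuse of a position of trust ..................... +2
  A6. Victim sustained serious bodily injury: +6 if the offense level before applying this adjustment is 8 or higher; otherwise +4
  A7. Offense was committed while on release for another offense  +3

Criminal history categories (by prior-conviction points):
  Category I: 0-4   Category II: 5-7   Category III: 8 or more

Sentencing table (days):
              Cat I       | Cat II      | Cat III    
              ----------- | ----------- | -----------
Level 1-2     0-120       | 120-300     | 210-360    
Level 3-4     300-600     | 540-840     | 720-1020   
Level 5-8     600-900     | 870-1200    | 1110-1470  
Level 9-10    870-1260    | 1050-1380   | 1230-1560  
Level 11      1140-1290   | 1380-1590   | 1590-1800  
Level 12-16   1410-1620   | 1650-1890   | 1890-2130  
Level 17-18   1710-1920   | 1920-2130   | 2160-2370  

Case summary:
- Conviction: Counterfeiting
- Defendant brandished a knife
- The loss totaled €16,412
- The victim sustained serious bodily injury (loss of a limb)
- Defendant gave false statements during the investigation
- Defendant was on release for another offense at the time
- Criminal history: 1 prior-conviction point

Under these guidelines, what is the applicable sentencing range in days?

Base offense level for counterfeiting: 5.
A2 applies: 5 + 1 = 6.
A3 applies: 6 + 4 = 10.
A4 applies (level before this adjustment is 10 ≥ 10, so +3): 10 + 3 = 13.
A6 applies (level before this adjustment is 13 ≥ 8, so +6): 13 + 6 = 19.
A7 applies: 19 + 3 = 22.
Level 22 exceeds the maximum of 18; capped at 18.
Final offense level: 18.
Criminal history: 1 prior point → Category I (0-4).
Level 18 falls in the 17-18 band.
Grid: Level 17-18 × Category I = 1710-1920 days.

1710-1920 days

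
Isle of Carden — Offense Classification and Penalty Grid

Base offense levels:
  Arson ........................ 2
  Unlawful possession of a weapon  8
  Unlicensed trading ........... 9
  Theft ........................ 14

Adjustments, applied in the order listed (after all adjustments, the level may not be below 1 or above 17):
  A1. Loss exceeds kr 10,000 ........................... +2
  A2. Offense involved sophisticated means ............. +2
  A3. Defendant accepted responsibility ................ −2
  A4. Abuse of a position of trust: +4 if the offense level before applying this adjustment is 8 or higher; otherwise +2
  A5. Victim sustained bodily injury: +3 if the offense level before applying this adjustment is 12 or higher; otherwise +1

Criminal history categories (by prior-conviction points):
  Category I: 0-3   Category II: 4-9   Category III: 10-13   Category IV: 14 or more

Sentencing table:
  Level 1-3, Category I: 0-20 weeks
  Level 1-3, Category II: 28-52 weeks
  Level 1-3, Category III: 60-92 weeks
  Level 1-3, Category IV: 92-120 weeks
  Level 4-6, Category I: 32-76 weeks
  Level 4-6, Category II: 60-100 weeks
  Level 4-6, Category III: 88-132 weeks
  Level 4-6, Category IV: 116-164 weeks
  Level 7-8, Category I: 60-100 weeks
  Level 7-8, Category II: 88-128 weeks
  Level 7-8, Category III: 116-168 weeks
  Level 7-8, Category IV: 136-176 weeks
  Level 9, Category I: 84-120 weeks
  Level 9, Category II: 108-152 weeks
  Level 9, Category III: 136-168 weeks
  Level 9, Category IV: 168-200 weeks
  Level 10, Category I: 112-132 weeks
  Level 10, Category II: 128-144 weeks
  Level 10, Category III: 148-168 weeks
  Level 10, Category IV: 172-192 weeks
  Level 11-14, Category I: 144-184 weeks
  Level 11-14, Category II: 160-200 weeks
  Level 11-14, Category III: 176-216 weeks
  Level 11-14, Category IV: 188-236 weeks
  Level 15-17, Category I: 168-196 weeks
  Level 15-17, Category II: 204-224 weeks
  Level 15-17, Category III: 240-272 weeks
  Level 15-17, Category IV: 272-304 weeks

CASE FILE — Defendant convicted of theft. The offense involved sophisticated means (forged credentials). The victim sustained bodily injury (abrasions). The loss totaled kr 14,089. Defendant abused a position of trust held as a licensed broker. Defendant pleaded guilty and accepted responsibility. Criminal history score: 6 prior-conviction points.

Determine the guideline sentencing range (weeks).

204-224 weeks

Base offense level for theft: 14.
A1 applies: 14 + 2 = 16.
A2 applies: 16 + 2 = 18.
A3 applies: 18 − 2 = 16.
A4 applies (level before this adjustment is 16 ≥ 8, so +4): 16 + 4 = 20.
A5 applies (level before this adjustment is 20 ≥ 12, so +3): 20 + 3 = 23.
Level 23 exceeds the maximum of 17; capped at 17.
Final offense level: 17.
Criminal history: 6 prior points → Category II (4-9).
Level 17 falls in the 15-17 band.
Grid: Level 15-17 × Category II = 204-224 weeks.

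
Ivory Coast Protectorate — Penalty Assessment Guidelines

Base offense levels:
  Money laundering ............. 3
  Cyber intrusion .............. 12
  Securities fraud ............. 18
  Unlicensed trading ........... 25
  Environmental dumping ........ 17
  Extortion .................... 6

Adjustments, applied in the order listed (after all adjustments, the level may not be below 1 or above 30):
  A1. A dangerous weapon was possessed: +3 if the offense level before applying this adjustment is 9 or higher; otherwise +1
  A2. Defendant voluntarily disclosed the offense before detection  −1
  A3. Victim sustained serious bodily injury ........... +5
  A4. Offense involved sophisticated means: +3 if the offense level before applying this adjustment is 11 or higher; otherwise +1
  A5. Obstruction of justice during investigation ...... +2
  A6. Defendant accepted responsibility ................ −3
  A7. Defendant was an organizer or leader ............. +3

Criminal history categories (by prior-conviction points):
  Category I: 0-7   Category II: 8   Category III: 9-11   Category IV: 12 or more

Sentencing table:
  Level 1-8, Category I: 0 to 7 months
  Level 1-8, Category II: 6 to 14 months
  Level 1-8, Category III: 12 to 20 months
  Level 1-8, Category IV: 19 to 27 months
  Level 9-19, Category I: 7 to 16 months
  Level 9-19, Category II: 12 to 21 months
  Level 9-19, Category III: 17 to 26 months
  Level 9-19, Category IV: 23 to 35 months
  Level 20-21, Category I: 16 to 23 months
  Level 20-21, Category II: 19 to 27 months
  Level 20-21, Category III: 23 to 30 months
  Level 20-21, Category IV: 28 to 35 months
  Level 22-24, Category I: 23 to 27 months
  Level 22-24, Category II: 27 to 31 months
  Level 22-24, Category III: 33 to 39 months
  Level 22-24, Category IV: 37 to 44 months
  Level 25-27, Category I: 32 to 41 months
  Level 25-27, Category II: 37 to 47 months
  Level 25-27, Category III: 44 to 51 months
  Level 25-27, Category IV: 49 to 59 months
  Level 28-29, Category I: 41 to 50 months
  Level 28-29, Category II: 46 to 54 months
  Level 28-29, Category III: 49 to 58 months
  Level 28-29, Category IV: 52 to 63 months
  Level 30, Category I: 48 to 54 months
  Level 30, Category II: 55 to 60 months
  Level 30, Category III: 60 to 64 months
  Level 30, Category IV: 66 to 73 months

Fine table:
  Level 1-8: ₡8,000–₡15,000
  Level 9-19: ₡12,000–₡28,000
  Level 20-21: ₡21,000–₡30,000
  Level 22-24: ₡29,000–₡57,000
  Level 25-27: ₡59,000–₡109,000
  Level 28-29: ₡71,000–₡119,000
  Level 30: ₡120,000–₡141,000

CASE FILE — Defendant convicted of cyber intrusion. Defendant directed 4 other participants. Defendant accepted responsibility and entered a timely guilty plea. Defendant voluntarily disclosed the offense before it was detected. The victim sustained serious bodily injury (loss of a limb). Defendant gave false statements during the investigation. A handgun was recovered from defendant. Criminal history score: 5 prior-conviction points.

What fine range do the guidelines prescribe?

Base offense level for cyber intrusion: 12.
A1 applies (level before this adjustment is 12 ≥ 9, so +3): 12 + 3 = 15.
A2 applies: 15 − 1 = 14.
A3 applies: 14 + 5 = 19.
A5 applies: 19 + 2 = 21.
A6 applies: 21 − 3 = 18.
A7 applies: 18 + 3 = 21.
Final offense level: 21.
Level 21 falls in the 20-21 band.
Fine table: Level 20-21 → ₡21,000–₡30,000.

₡21,000–₡30,000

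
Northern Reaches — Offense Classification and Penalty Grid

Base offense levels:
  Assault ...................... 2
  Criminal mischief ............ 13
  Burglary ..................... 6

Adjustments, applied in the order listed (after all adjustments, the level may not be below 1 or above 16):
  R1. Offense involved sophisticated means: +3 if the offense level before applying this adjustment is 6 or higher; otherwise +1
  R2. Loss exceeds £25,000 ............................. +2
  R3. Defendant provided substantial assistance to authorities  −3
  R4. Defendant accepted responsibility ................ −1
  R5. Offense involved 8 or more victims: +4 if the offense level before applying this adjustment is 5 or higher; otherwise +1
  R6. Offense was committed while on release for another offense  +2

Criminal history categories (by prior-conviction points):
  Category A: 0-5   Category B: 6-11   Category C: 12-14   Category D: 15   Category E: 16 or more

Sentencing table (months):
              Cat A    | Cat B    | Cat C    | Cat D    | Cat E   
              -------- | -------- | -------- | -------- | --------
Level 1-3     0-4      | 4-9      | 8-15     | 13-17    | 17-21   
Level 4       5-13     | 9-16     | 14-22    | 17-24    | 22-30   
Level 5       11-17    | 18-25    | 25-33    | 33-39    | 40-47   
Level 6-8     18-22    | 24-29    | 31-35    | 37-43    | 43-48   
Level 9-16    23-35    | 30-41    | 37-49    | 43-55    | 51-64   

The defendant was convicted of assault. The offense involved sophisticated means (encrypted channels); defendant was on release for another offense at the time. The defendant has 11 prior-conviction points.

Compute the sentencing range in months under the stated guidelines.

18-25 months

Base offense level for assault: 2.
R1 applies (level before this adjustment is 2 < 6, so +1): 2 + 1 = 3.
R3 does not apply.
R5 does not apply.
R6 applies: 3 + 2 = 5.
Final offense level: 5.
Criminal history: 11 prior points → Category B (6-11).
Level 5 falls in the 5 band.
Grid: Level 5 × Category B = 18-25 months.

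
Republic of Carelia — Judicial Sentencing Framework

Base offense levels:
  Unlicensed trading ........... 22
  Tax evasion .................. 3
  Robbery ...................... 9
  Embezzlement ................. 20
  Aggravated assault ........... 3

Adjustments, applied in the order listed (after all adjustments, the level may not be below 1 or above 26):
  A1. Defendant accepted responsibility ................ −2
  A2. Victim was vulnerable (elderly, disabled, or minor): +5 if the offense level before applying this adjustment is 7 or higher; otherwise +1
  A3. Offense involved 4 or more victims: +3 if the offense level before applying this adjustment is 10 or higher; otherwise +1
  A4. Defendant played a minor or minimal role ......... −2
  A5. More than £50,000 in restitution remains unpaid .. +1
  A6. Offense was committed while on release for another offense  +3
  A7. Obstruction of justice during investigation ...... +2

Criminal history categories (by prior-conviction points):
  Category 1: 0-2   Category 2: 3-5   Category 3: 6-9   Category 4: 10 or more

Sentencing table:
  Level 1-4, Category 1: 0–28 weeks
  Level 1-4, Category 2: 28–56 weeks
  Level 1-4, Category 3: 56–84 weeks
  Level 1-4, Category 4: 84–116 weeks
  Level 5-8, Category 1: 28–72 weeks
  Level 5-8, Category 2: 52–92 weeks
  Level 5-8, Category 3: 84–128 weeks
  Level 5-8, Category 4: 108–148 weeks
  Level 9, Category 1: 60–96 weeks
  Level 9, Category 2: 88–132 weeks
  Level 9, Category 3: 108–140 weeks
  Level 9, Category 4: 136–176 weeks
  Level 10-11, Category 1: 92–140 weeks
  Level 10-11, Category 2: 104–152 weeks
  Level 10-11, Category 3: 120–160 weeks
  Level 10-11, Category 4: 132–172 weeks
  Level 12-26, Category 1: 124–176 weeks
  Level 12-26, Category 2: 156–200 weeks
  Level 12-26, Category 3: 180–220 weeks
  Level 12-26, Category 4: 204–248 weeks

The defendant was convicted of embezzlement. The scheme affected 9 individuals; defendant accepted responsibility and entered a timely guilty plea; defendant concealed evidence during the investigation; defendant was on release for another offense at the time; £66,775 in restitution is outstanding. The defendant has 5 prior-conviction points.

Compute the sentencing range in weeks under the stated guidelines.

156-200 weeks

Base offense level for embezzlement: 20.
A1 applies: 20 − 2 = 18.
A3 applies (level before this adjustment is 18 ≥ 10, so +3): 18 + 3 = 21.
A4 does not apply.
A5 applies: 21 + 1 = 22.
A6 applies: 22 + 3 = 25.
A7 applies: 25 + 2 = 27.
Level 27 exceeds the maximum of 26; capped at 26.
Final offense level: 26.
Criminal history: 5 prior points → Category 2 (3-5).
Level 26 falls in the 12-26 band.
Grid: Level 12-26 × Category 2 = 156-200 weeks.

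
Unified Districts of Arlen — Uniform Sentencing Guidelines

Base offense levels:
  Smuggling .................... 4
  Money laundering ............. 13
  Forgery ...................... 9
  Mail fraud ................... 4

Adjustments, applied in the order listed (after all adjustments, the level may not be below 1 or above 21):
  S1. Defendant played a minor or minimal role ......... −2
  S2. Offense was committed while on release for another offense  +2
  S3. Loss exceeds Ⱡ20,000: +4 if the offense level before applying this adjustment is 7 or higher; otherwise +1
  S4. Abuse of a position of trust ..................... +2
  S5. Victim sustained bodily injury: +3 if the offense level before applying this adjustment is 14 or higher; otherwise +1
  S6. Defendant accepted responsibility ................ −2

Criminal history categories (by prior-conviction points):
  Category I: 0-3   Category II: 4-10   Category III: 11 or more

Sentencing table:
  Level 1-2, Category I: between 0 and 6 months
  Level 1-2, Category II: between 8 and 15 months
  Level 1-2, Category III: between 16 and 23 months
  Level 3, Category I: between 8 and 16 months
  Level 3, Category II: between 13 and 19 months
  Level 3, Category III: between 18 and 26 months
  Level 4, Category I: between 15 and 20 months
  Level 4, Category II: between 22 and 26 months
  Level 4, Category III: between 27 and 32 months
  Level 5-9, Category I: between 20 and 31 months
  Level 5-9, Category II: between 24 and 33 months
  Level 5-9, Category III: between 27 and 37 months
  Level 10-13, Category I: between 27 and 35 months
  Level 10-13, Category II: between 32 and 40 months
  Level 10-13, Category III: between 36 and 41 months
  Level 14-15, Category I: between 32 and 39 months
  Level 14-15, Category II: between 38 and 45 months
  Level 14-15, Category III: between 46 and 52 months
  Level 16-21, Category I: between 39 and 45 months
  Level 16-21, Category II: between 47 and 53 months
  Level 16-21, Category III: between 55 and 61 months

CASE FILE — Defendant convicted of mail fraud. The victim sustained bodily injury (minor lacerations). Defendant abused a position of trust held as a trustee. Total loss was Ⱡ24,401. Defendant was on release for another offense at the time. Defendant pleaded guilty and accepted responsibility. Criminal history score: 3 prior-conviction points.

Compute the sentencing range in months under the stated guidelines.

20-31 months

Base offense level for mail fraud: 4.
S1 does not apply.
S2 applies: 4 + 2 = 6.
S3 applies (level before this adjustment is 6 < 7, so +1): 6 + 1 = 7.
S4 applies: 7 + 2 = 9.
S5 applies (level before this adjustment is 9 < 14, so +1): 9 + 1 = 10.
S6 applies: 10 − 2 = 8.
Final offense level: 8.
Criminal history: 3 prior points → Category I (0-3).
Level 8 falls in the 5-9 band.
Grid: Level 5-9 × Category I = 20-31 months.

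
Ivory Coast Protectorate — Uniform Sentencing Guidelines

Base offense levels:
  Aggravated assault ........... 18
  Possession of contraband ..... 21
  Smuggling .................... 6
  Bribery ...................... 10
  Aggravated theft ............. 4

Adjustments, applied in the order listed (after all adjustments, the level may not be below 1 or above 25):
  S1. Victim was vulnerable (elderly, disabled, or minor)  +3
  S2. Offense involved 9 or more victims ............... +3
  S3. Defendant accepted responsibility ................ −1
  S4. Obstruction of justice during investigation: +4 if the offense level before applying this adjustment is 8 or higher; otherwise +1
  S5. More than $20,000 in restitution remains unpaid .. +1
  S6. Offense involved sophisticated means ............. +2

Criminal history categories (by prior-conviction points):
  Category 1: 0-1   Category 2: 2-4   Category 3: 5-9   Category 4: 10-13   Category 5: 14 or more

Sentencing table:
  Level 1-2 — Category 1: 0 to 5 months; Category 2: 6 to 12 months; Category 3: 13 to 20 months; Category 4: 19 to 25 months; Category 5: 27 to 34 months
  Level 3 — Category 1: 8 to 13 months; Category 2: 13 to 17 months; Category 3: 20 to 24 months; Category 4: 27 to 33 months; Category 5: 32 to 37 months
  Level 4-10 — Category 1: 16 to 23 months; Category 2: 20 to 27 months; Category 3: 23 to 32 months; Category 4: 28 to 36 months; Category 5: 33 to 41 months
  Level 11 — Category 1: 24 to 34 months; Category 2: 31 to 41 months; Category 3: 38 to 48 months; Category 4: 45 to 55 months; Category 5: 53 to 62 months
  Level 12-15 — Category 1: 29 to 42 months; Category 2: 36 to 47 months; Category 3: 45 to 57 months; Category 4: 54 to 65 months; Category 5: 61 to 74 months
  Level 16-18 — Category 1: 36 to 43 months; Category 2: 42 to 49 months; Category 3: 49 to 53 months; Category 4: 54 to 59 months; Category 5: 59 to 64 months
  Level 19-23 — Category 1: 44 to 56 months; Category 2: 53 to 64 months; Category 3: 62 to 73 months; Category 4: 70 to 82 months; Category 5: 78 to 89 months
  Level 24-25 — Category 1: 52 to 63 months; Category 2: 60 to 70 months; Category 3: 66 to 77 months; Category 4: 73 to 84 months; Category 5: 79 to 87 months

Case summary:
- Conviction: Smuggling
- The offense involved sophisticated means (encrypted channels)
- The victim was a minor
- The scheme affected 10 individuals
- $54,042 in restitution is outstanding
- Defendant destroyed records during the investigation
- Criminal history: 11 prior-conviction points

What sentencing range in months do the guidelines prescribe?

70-82 months

Base offense level for smuggling: 6.
S1 applies: 6 + 3 = 9.
S2 applies: 9 + 3 = 12.
S3 does not apply.
S4 applies (level before this adjustment is 12 ≥ 8, so +4): 12 + 4 = 16.
S5 applies: 16 + 1 = 17.
S6 applies: 17 + 2 = 19.
Final offense level: 19.
Criminal history: 11 prior points → Category 4 (10-13).
Level 19 falls in the 19-23 band.
Grid: Level 19-23 × Category 4 = 70-82 months.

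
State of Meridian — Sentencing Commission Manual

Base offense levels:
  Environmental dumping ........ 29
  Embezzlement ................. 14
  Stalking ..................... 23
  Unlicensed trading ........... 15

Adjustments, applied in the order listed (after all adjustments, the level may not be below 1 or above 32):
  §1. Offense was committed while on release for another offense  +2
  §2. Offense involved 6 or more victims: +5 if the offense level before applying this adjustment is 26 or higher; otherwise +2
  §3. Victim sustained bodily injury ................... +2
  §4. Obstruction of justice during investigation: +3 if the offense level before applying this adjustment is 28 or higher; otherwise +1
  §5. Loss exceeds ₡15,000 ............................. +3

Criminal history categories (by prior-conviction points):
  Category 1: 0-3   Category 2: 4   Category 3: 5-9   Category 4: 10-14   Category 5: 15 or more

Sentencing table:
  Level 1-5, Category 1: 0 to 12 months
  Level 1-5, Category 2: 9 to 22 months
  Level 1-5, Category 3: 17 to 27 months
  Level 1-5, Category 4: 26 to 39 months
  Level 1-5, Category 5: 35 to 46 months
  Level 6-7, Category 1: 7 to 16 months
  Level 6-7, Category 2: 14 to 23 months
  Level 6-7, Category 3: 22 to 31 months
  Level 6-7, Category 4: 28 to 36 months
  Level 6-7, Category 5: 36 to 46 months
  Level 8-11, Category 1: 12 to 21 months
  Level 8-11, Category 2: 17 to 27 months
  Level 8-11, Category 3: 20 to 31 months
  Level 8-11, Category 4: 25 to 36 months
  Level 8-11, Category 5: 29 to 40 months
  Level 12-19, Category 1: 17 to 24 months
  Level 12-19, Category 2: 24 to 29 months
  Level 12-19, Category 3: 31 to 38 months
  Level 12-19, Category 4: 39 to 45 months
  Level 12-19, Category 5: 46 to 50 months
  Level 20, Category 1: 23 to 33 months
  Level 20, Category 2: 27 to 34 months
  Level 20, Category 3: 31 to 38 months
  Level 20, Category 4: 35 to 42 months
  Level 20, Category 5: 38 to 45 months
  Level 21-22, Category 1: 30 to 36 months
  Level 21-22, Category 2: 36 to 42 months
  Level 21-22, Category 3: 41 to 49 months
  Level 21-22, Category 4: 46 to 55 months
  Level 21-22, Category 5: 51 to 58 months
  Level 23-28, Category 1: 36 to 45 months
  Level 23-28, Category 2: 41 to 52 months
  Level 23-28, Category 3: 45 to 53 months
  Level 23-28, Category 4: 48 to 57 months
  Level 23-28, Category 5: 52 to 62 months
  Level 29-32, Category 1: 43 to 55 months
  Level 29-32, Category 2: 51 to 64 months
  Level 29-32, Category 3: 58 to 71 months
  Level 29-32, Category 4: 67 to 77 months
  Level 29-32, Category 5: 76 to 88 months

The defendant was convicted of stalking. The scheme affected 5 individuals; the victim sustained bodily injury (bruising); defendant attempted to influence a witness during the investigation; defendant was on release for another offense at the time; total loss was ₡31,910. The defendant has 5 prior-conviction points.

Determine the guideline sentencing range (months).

58-71 months

Base offense level for stalking: 23.
§1 applies: 23 + 2 = 25.
§2 does not apply.
§3 applies: 25 + 2 = 27.
§4 applies (level before this adjustment is 27 < 28, so +1): 27 + 1 = 28.
§5 applies: 28 + 3 = 31.
Final offense level: 31.
Criminal history: 5 prior points → Category 3 (5-9).
Level 31 falls in the 29-32 band.
Grid: Level 29-32 × Category 3 = 58-71 months.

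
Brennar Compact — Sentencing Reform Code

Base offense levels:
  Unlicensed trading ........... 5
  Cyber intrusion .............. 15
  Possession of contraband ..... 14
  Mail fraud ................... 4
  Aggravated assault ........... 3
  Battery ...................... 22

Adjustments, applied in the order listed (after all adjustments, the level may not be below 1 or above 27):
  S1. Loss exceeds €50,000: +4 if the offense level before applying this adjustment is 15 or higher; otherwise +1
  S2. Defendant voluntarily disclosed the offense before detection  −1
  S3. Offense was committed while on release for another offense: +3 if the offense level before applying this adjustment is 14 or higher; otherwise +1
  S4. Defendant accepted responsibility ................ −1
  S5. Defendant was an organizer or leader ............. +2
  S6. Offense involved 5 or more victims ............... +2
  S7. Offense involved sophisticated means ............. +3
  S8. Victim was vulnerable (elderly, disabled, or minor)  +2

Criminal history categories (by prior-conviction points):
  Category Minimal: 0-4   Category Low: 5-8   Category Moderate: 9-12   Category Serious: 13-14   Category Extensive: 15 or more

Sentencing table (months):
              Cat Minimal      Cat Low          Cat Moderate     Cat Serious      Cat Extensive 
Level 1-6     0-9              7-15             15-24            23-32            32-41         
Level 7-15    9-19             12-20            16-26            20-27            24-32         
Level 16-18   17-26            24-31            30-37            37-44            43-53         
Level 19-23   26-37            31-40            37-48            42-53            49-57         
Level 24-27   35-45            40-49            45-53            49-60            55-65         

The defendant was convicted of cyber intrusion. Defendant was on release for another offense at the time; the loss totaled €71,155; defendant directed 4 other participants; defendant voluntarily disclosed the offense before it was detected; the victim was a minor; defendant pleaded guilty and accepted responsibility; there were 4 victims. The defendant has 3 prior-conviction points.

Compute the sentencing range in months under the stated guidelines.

Base offense level for cyber intrusion: 15.
S1 applies (level before this adjustment is 15 ≥ 15, so +4): 15 + 4 = 19.
S2 applies: 19 − 1 = 18.
S3 applies (level before this adjustment is 18 ≥ 14, so +3): 18 + 3 = 21.
S4 applies: 21 − 1 = 20.
S5 applies: 20 + 2 = 22.
S8 applies: 22 + 2 = 24.
Final offense level: 24.
Criminal history: 3 prior points → Category Minimal (0-4).
Level 24 falls in the 24-27 band.
Grid: Level 24-27 × Category Minimal = 35-45 months.

35-45 months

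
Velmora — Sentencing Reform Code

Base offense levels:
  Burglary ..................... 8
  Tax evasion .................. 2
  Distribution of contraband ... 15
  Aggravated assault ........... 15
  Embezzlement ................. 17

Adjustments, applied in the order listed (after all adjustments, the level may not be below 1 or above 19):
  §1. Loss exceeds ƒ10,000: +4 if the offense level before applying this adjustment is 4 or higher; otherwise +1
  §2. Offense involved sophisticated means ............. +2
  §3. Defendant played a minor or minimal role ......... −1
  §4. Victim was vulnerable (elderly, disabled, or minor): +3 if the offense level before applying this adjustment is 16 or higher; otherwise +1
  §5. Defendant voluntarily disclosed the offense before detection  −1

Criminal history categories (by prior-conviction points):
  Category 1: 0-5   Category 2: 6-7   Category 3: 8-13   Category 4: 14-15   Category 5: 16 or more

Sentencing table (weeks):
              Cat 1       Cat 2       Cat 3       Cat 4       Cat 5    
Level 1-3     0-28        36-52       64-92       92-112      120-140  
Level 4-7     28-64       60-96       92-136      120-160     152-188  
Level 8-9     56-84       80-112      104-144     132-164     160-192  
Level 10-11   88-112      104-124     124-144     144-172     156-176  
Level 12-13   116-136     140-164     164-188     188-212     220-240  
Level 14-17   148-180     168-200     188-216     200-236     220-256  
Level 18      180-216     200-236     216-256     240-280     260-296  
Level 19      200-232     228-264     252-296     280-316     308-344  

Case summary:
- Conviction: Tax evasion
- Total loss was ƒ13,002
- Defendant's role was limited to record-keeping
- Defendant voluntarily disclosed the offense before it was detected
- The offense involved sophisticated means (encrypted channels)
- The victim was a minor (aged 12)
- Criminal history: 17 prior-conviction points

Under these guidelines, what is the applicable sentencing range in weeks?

Base offense level for tax evasion: 2.
§1 applies (level before this adjustment is 2 < 4, so +1): 2 + 1 = 3.
§2 applies: 3 + 2 = 5.
§3 applies: 5 − 1 = 4.
§4 applies (level before this adjustment is 4 < 16, so +1): 4 + 1 = 5.
§5 applies: 5 − 1 = 4.
Final offense level: 4.
Criminal history: 17 prior points → Category 5 (16+).
Level 4 falls in the 4-7 band.
Grid: Level 4-7 × Category 5 = 152-188 weeks.

152-188 weeks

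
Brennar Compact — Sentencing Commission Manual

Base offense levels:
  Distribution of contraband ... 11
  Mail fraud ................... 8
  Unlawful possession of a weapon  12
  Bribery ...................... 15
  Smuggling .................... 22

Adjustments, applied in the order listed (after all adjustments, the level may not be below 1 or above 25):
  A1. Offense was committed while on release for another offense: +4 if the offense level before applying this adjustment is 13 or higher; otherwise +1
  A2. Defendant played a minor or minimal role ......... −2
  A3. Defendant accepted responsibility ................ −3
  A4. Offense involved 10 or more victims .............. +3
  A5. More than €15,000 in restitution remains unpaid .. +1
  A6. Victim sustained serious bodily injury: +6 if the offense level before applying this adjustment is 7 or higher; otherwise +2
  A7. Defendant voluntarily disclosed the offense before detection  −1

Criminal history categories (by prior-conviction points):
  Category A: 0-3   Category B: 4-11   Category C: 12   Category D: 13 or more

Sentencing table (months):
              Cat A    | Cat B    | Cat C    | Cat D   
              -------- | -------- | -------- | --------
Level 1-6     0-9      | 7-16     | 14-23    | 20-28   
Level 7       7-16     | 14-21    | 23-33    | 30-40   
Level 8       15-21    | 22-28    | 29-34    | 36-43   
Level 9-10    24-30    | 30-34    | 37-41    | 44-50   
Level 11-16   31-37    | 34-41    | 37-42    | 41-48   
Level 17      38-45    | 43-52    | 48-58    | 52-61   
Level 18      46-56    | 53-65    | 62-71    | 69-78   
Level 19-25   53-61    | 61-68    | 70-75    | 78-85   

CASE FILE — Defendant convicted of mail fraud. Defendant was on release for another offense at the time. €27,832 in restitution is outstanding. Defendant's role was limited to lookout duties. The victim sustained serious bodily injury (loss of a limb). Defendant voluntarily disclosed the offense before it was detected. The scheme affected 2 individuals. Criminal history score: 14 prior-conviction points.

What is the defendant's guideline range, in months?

Base offense level for mail fraud: 8.
A1 applies (level before this adjustment is 8 < 13, so +1): 8 + 1 = 9.
A2 applies: 9 − 2 = 7.
A3 does not apply.
A5 applies: 7 + 1 = 8.
A6 applies (level before this adjustment is 8 ≥ 7, so +6): 8 + 6 = 14.
A7 applies: 14 − 1 = 13.
Final offense level: 13.
Criminal history: 14 prior points → Category D (13+).
Level 13 falls in the 11-16 band.
Grid: Level 11-16 × Category D = 41-48 months.

41-48 months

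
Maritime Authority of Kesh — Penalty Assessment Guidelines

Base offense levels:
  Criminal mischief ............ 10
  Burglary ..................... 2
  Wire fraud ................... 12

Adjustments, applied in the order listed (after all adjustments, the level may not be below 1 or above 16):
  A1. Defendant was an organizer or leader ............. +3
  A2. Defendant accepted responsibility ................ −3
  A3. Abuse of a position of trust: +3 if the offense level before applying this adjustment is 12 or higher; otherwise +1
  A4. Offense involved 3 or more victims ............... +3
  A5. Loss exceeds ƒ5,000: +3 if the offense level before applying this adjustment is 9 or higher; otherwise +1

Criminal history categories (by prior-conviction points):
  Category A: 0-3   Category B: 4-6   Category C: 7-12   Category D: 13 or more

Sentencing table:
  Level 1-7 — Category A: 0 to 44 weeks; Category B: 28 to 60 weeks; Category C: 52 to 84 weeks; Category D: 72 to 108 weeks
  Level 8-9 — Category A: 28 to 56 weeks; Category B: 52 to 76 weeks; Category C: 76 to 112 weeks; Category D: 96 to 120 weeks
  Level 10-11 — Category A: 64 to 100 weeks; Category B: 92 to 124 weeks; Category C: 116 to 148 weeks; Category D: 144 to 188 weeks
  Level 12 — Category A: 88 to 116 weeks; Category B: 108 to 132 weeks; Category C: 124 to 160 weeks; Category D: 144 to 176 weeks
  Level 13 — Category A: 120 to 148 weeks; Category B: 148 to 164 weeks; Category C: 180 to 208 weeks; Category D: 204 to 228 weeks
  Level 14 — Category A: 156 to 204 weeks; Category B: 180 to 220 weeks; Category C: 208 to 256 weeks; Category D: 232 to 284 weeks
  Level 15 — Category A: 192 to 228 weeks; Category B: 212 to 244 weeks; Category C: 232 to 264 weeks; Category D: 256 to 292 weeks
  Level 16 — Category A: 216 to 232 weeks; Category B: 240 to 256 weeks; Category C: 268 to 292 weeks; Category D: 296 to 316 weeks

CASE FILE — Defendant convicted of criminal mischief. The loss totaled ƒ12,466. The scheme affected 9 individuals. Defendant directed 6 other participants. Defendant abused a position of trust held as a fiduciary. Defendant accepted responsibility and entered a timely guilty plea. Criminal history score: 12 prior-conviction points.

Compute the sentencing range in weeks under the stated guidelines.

Base offense level for criminal mischief: 10.
A1 applies: 10 + 3 = 13.
A2 applies: 13 − 3 = 10.
A3 applies (level before this adjustment is 10 < 12, so +1): 10 + 1 = 11.
A4 applies: 11 + 3 = 14.
A5 applies (level before this adjustment is 14 ≥ 9, so +3): 14 + 3 = 17.
Level 17 exceeds the maximum of 16; capped at 16.
Final offense level: 16.
Criminal history: 12 prior points → Category C (7-12).
Level 16 falls in the 16 band.
Grid: Level 16 × Category C = 268-292 weeks.

268-292 weeks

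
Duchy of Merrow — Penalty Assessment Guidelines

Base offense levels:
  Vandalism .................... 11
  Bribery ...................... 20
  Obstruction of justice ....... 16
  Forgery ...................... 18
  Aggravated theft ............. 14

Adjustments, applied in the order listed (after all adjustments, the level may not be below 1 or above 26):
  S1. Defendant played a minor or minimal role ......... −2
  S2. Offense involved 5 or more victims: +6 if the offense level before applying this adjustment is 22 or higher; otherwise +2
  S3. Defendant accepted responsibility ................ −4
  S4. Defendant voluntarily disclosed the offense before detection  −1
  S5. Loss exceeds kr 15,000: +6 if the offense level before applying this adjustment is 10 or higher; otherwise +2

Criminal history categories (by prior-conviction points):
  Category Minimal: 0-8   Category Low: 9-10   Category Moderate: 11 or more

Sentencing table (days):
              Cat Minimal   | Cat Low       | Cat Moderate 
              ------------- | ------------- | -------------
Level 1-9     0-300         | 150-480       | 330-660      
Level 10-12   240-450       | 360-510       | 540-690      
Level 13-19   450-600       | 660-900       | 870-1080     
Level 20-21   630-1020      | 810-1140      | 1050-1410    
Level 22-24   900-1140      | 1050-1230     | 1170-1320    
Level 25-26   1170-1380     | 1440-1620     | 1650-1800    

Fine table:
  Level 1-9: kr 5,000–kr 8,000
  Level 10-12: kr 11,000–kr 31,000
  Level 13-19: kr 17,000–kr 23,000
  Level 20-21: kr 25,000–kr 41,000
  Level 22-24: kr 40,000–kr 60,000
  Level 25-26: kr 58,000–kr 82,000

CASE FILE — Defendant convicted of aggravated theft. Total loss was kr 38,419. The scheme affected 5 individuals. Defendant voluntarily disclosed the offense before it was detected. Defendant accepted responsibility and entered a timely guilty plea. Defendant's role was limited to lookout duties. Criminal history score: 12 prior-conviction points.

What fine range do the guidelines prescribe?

kr 11,000–kr 31,000

Base offense level for aggravated theft: 14.
S1 applies: 14 − 2 = 12.
S2 applies (level before this adjustment is 12 < 22, so +2): 12 + 2 = 14.
S3 applies: 14 − 4 = 10.
S4 applies: 10 − 1 = 9.
S5 applies (level before this adjustment is 9 < 10, so +2): 9 + 2 = 11.
Final offense level: 11.
Level 11 falls in the 10-12 band.
Fine table: Level 10-12 → kr 11,000–kr 31,000.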